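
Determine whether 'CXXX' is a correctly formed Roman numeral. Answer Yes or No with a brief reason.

'CXXX': Check the rules: uses only the symbols I, V, X, L, C, D, M; no symbol is repeated more than three times in a row; V, L and D each appear at most once; no smaller symbol precedes a larger one (values never increase from left to right). Value: C (100) + X (10) + X (10) + X (10) = 130. So it is a valid standard Roman numeral.

Yes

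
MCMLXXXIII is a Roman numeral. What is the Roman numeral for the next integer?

MCMLXXXIII = 1983; next is 1984

MCMLXXXIV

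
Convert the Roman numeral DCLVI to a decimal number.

DCLVI: D=500, C=100, L=50, V=5, I=1
500 + 100 + 50 + 5 + 1 = 656

656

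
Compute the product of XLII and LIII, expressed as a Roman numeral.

XLII = 42
LIII = 53
42 × 53 = 2226

MMCCXXVI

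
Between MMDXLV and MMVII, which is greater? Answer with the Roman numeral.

MMDXLV = 2545
MMVII = 2007
2545 is larger

MMDXLV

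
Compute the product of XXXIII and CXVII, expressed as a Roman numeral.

XXXIII = 33
CXVII = 117
33 × 117 = 3861

MMMDCCCLXI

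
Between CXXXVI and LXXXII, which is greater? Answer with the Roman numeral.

CXXXVI = 136
LXXXII = 82
136 is larger

CXXXVI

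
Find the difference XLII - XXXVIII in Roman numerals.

XLII = 42
XXXVIII = 38
42 - 38 = 4

IV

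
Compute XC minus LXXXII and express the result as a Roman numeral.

XC = 90
LXXXII = 82
90 - 82 = 8

VIII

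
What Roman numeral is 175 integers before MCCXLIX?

MCCXLIX = 1249
1249 - 175 = 1074

MLXXIV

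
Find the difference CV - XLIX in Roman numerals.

CV = 105
XLIX = 49
105 - 49 = 56

LVI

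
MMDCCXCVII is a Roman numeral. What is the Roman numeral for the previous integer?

MMDCCXCVII = 2797; previous is 2796

MMDCCXCVI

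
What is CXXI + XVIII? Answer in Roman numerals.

CXXI = 121
XVIII = 18
121 + 18 = 139

CXXXIX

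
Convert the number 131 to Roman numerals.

Convert 131 to Roman numerals:
  131 contains 1×100 (C)
  31 contains 3×10 (XXX)
  1 contains 1×1 (I)

CXXXI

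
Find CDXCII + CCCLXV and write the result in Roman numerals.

CDXCII = 492
CCCLXV = 365
492 + 365 = 857

DCCCLVII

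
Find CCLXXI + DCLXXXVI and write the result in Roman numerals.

CCLXXI = 271
DCLXXXVI = 686
271 + 686 = 957

CMLVII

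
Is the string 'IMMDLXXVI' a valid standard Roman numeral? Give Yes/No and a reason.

'IMMDLXXVI': Invalid subtractive combination: IM

No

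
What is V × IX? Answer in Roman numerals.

V = 5
IX = 9
5 × 9 = 45

XLV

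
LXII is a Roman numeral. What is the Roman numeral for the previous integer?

LXII = 62, so the previous integer is 62 - 1 = 61

LXI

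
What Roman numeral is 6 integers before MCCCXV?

MCCCXV = 1315
1315 - 6 = 1309

MCCCIX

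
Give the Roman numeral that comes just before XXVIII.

XXVIII = 28, so the previous integer is 28 - 1 = 27

XXVII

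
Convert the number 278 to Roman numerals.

Convert 278 to Roman numerals:
  278 contains 2×100 (CC)
  78 contains 1×50 (L)
  28 contains 2×10 (XX)
  8 contains 1×5 (V)
  3 contains 3×1 (III)

CCLXXVIII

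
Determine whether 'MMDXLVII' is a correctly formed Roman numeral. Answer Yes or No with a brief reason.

'MMDXLVII': Check the rules: uses only the symbols I, V, X, L, C, D, M; no symbol is repeated more than three times in a row; V, L and D each appear at most once; the only place a smaller symbol precedes a larger one is the allowed subtractive pair XL, the symbol right after such a pair (if any) is smaller than the pair's first symbol, and otherwise the values never increase from left to right. Value: M (1000) + M (1000) + D (500) + XL (40) + V (5) + I (1) + I (1) = 2547. So it is a valid standard Roman numeral.

Yes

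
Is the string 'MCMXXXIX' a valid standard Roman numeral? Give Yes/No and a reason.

'MCMXXXIX': Check the rules: uses only the symbols I, V, X, L, C, D, M; no symbol is repeated more than three times in a row; V, L and D each appear at most once; the only places a smaller symbol precedes a larger one are the allowed subtractive pairs CM, IX, the symbol right after such a pair (if any) is smaller than the pair's first symbol, and otherwise the values never increase from left to right. Value: M (1000) + CM (900) + X (10) + X (10) + X (10) + IX (9) = 1939. So it is a valid standard Roman numeral.

Yes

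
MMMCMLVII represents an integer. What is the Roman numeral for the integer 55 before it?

MMMCMLVII = 3957
3957 - 55 = 3902

MMMCMII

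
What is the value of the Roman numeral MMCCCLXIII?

MMCCCLXIII: M=1000, M=1000, C=100, C=100, C=100, L=50, X=10, I=1, I=1, I=1
1000 + 1000 + 100 + 100 + 100 + 50 + 10 + 1 + 1 + 1 = 2363

2363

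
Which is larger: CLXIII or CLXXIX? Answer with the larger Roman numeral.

CLXIII = 163
CLXXIX = 179
179 is larger

CLXXIX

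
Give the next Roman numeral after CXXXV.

CXXXV = 135; next is 136

CXXXVI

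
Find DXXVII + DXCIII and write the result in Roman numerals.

DXXVII = 527
DXCIII = 593
527 + 593 = 1120

MCXX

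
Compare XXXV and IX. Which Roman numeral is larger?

XXXV = 35
IX = 9
35 is larger

XXXV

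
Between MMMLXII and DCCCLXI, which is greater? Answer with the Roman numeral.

MMMLXII = 3062
DCCCLXI = 861
3062 is larger

MMMLXII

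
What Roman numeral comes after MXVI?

MXVI = 1016, so the next integer is 1016 + 1 = 1017

MXVII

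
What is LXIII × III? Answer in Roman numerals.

LXIII = 63
III = 3
63 × 3 = 189

CLXXXIX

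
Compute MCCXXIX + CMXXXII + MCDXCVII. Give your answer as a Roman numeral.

MCCXXIX = 1229, CMXXXII = 932, MCDXCVII = 1497
1229 + 932 = 2161
2161 + 1497 = 3658

MMMDCLVIII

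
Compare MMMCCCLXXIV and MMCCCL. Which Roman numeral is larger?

MMMCCCLXXIV = 3374
MMCCCL = 2350
3374 is larger

MMMCCCLXXIV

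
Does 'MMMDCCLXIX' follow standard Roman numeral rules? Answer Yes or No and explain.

'MMMDCCLXIX': Check the rules: uses only the symbols I, V, X, L, C, D, M; no symbol is repeated more than three times in a row; V, L and D each appear at most once; the only place a smaller symbol precedes a larger one is the allowed subtractive pair IX, the symbol right after such a pair (if any) is smaller than the pair's first symbol, and otherwise the values never increase from left to right. Value: M (1000) + M (1000) + M (1000) + D (500) + C (100) + C (100) + L (50) + X (10) + IX (9) = 3769. So it is a valid standard Roman numeral.

Yes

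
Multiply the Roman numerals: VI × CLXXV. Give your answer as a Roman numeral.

VI = 6
CLXXV = 175
6 × 175 = 1050

ML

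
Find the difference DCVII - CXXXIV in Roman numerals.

DCVII = 607
CXXXIV = 134
607 - 134 = 473

CDLXXIII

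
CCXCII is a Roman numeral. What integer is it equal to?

CCXCII: C=100, C=100, XC=90, I=1, I=1
100 + 100 + 90 + 1 + 1 = 292

292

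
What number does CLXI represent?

CLXI: C=100, L=50, X=10, I=1
100 + 50 + 10 + 1 = 161

161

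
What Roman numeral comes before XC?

XC = 90; previous is 89

LXXXIX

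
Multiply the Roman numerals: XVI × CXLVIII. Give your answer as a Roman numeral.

XVI = 16
CXLVIII = 148
16 × 148 = 2368

MMCCCLXVIII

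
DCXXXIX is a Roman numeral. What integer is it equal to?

DCXXXIX: D=500, C=100, X=10, X=10, X=10, IX=9
500 + 100 + 10 + 10 + 10 + 9 = 639

639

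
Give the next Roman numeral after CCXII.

CCXII = 212, so the next integer is 212 + 1 = 213

CCXIII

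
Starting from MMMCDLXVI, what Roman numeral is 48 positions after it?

MMMCDLXVI = 3466
3466 + 48 = 3514

MMMDXIV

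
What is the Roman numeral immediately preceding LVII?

LVII = 57, so the previous integer is 57 - 1 = 56

LVI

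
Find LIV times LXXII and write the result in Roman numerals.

LIV = 54
LXXII = 72
54 × 72 = 3888

MMMDCCCLXXXVIII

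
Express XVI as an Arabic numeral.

XVI: X=10, V=5, I=1
10 + 5 + 1 = 16

16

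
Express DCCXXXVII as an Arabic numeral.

DCCXXXVII: D=500, C=100, C=100, X=10, X=10, X=10, V=5, I=1, I=1
500 + 100 + 100 + 10 + 10 + 10 + 5 + 1 + 1 = 737

737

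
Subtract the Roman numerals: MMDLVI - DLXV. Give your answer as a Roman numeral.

MMDLVI = 2556
DLXV = 565
2556 - 565 = 1991

MCMXCI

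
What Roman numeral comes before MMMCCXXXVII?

MMMCCXXXVII = 3237, so the previous integer is 3237 - 1 = 3236

MMMCCXXXVI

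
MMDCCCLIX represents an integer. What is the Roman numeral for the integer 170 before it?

MMDCCCLIX = 2859
2859 - 170 = 2689

MMDCLXXXIX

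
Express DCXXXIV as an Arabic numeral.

DCXXXIV: D=500, C=100, X=10, X=10, X=10, IV=4
500 + 100 + 10 + 10 + 10 + 4 = 634

634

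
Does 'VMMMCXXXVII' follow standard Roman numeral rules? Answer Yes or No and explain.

'VMMMCXXXVII': V should not appear more than once

No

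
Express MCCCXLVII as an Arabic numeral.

MCCCXLVII: M=1000, C=100, C=100, C=100, XL=40, V=5, I=1, I=1
1000 + 100 + 100 + 100 + 40 + 5 + 1 + 1 = 1347

1347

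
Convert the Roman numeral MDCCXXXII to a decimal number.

MDCCXXXII: M=1000, D=500, C=100, C=100, X=10, X=10, X=10, I=1, I=1
1000 + 500 + 100 + 100 + 10 + 10 + 10 + 1 + 1 = 1732

1732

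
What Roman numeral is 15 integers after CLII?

CLII = 152
152 + 15 = 167

CLXVII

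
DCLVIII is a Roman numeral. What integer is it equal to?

DCLVIII: D=500, C=100, L=50, V=5, I=1, I=1, I=1
500 + 100 + 50 + 5 + 1 + 1 + 1 = 658

658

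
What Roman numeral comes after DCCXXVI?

DCCXXVI = 726; next is 727

DCCXXVII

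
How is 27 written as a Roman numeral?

Convert 27 to Roman numerals:
  27 contains 2×10 (XX)
  7 contains 1×5 (V)
  2 contains 2×1 (II)

XXVII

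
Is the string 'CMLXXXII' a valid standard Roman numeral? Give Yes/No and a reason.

'CMLXXXII': Check the rules: uses only the symbols I, V, X, L, C, D, M; no symbol is repeated more than three times in a row; V, L and D each appear at most once; the only place a smaller symbol precedes a larger one is the allowed subtractive pair CM, the symbol right after such a pair (if any) is smaller than the pair's first symbol, and otherwise the values never increase from left to right. Value: CM (900) + L (50) + X (10) + X (10) + X (10) + I (1) + I (1) = 982. So it is a valid standard Roman numeral.

Yes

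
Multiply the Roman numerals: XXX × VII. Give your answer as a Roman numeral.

XXX = 30
VII = 7
30 × 7 = 210

CCX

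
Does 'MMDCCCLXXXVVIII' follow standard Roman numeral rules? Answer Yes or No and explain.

'MMDCCCLXXXVVIII': V should not appear more than once

No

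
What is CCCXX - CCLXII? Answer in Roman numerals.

CCCXX = 320
CCLXII = 262
320 - 262 = 58

LVIII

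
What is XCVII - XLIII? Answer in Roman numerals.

XCVII = 97
XLIII = 43
97 - 43 = 54

LIV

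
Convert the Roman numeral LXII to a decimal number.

LXII: L=50, X=10, I=1, I=1
50 + 10 + 1 + 1 = 62

62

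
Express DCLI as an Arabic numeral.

DCLI: D=500, C=100, L=50, I=1
500 + 100 + 50 + 1 = 651

651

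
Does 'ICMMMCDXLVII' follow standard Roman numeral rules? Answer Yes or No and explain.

'ICMMMCDXLVII': Invalid subtractive combination: IC

No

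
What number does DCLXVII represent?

DCLXVII: D=500, C=100, L=50, X=10, V=5, I=1, I=1
500 + 100 + 50 + 10 + 5 + 1 + 1 = 667

667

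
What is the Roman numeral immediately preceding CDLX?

CDLX = 460, so the previous integer is 460 - 1 = 459

CDLIX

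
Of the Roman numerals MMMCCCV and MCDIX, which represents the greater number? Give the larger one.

MMMCCCV = 3305
MCDIX = 1409
3305 is larger

MMMCCCV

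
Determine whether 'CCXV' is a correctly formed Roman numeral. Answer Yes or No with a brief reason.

'CCXV': Check the rules: uses only the symbols I, V, X, L, C, D, M; no symbol is repeated more than three times in a row; V, L and D each appear at most once; no smaller symbol precedes a larger one (values never increase from left to right). Value: C (100) + C (100) + X (10) + V (5) = 215. So it is a valid standard Roman numeral.

Yes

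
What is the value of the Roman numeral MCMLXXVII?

MCMLXXVII: M=1000, CM=900, L=50, X=10, X=10, V=5, I=1, I=1
1000 + 900 + 50 + 10 + 10 + 5 + 1 + 1 = 1977

1977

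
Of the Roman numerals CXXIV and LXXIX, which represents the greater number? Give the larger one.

CXXIV = 124
LXXIX = 79
124 is larger

CXXIV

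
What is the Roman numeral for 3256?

Convert 3256 to Roman numerals:
  3256 contains 3×1000 (MMM)
  256 contains 2×100 (CC)
  56 contains 1×50 (L)
  6 contains 1×5 (V)
  1 contains 1×1 (I)

MMMCCLVI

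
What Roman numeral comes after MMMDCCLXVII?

MMMDCCLXVII = 3767; next is 3768

MMMDCCLXVIII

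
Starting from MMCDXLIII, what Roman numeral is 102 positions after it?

MMCDXLIII = 2443
2443 + 102 = 2545

MMDXLV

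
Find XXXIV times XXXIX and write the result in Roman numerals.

XXXIV = 34
XXXIX = 39
34 × 39 = 1326

MCCCXXVI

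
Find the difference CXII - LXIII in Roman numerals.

CXII = 112
LXIII = 63
112 - 63 = 49

XLIX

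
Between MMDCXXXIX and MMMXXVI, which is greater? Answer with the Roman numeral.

MMDCXXXIX = 2639
MMMXXVI = 3026
3026 is larger

MMMXXVI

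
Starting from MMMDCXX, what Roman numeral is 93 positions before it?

MMMDCXX = 3620
3620 - 93 = 3527

MMMDXXVII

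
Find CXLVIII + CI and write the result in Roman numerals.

CXLVIII = 148
CI = 101
148 + 101 = 249

CCXLIX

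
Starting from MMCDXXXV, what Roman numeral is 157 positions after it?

MMCDXXXV = 2435
2435 + 157 = 2592

MMDXCII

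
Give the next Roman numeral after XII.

XII = 12, so the next integer is 12 + 1 = 13

XIII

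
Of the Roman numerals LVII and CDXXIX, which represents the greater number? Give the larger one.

LVII = 57
CDXXIX = 429
429 is larger

CDXXIX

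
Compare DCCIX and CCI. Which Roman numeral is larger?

DCCIX = 709
CCI = 201
709 is larger

DCCIX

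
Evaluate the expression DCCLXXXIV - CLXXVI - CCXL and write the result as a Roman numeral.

DCCLXXXIV = 784, CLXXVI = 176, CCXL = 240
784 - 176 = 608
608 - 240 = 368

CCCLXVIII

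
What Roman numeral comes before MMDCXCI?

MMDCXCI = 2691, so the previous integer is 2691 - 1 = 2690

MMDCXC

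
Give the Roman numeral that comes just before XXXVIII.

XXXVIII = 38; previous is 37

XXXVII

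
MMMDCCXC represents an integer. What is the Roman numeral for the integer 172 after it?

MMMDCCXC = 3790
3790 + 172 = 3962

MMMCMLXII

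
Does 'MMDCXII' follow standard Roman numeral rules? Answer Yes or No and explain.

'MMDCXII': Check the rules: uses only the symbols I, V, X, L, C, D, M; no symbol is repeated more than three times in a row; V, L and D each appear at most once; no smaller symbol precedes a larger one (values never increase from left to right). Value: M (1000) + M (1000) + D (500) + C (100) + X (10) + I (1) + I (1) = 2612. So it is a valid standard Roman numeral.

Yes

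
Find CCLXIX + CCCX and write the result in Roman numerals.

CCLXIX = 269
CCCX = 310
269 + 310 = 579

DLXXIX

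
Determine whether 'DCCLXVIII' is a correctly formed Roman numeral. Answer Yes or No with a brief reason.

'DCCLXVIII': Check the rules: uses only the symbols I, V, X, L, C, D, M; no symbol is repeated more than three times in a row; V, L and D each appear at most once; no smaller symbol precedes a larger one (values never increase from left to right). Value: D (500) + C (100) + C (100) + L (50) + X (10) + V (5) + I (1) + I (1) + I (1) = 768. So it is a valid standard Roman numeral.

Yes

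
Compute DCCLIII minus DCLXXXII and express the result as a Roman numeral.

DCCLIII = 753
DCLXXXII = 682
753 - 682 = 71

LXXI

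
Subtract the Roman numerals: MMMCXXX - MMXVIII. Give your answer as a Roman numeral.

MMMCXXX = 3130
MMXVIII = 2018
3130 - 2018 = 1112

MCXII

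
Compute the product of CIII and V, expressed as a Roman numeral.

CIII = 103
V = 5
103 × 5 = 515

DXV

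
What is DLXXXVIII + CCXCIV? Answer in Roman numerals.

DLXXXVIII = 588
CCXCIV = 294
588 + 294 = 882

DCCCLXXXII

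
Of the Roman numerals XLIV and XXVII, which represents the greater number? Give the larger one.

XLIV = 44
XXVII = 27
44 is larger

XLIV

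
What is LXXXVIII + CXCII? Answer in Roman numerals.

LXXXVIII = 88
CXCII = 192
88 + 192 = 280

CCLXXX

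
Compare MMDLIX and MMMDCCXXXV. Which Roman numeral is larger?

MMDLIX = 2559
MMMDCCXXXV = 3735
3735 is larger

MMMDCCXXXV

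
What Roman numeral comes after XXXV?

XXXV = 35, so the next integer is 35 + 1 = 36

XXXVI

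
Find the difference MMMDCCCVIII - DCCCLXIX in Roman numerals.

MMMDCCCVIII = 3808
DCCCLXIX = 869
3808 - 869 = 2939

MMCMXXXIX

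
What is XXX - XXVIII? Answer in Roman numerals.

XXX = 30
XXVIII = 28
30 - 28 = 2

II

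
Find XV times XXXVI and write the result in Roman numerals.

XV = 15
XXXVI = 36
15 × 36 = 540

DXL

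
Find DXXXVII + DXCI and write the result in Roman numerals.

DXXXVII = 537
DXCI = 591
537 + 591 = 1128

MCXXVIII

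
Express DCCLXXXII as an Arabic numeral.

DCCLXXXII: D=500, C=100, C=100, L=50, X=10, X=10, X=10, I=1, I=1
500 + 100 + 100 + 50 + 10 + 10 + 10 + 1 + 1 = 782

782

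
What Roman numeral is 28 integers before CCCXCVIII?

CCCXCVIII = 398
398 - 28 = 370

CCCLXX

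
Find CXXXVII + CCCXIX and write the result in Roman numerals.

CXXXVII = 137
CCCXIX = 319
137 + 319 = 456

CDLVI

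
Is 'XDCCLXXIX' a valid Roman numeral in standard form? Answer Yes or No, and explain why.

'XDCCLXXIX': Invalid subtractive combination: XD

No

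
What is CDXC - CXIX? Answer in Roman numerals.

CDXC = 490
CXIX = 119
490 - 119 = 371

CCCLXXI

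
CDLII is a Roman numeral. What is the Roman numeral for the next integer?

CDLII = 452; next is 453

CDLIII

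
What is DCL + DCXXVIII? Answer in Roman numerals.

DCL = 650
DCXXVIII = 628
650 + 628 = 1278

MCCLXXVIII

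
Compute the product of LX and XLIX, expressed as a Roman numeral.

LX = 60
XLIX = 49
60 × 49 = 2940

MMCMXL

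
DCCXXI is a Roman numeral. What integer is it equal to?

DCCXXI: D=500, C=100, C=100, X=10, X=10, I=1
500 + 100 + 100 + 10 + 10 + 1 = 721

721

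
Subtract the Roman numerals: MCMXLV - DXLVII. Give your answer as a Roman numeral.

MCMXLV = 1945
DXLVII = 547
1945 - 547 = 1398

MCCCXCVIII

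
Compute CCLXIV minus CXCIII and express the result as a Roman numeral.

CCLXIV = 264
CXCIII = 193
264 - 193 = 71

LXXI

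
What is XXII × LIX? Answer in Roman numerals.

XXII = 22
LIX = 59
22 × 59 = 1298

MCCXCVIII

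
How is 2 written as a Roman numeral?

Convert 2 to Roman numerals:
  2 contains 2×1 (II)

II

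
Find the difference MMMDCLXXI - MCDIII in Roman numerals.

MMMDCLXXI = 3671
MCDIII = 1403
3671 - 1403 = 2268

MMCCLXVIII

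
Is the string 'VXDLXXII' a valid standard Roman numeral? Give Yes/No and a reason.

'VXDLXXII': Invalid subtractive combination: VX

No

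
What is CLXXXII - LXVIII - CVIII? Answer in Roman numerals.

CLXXXII = 182, LXVIII = 68, CVIII = 108
182 - 68 = 114
114 - 108 = 6

VI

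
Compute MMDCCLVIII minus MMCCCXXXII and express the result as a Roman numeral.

MMDCCLVIII = 2758
MMCCCXXXII = 2332
2758 - 2332 = 426

CDXXVI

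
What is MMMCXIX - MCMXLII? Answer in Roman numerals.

MMMCXIX = 3119
MCMXLII = 1942
3119 - 1942 = 1177

MCLXXVII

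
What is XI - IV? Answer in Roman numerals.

XI = 11
IV = 4
11 - 4 = 7

VII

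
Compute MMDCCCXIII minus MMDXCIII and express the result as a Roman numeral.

MMDCCCXIII = 2813
MMDXCIII = 2593
2813 - 2593 = 220

CCXX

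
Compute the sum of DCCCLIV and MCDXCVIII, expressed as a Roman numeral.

DCCCLIV = 854
MCDXCVIII = 1498
854 + 1498 = 2352

MMCCCLII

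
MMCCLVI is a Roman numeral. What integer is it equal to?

MMCCLVI: M=1000, M=1000, C=100, C=100, L=50, V=5, I=1
1000 + 1000 + 100 + 100 + 50 + 5 + 1 = 2256

2256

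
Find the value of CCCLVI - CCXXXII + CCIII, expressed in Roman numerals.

CCCLVI = 356, CCXXXII = 232, CCIII = 203
356 - 232 = 124
124 + 203 = 327

CCCXXVII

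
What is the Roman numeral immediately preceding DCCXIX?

DCCXIX = 719; previous is 718

DCCXVIII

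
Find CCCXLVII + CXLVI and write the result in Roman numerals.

CCCXLVII = 347
CXLVI = 146
347 + 146 = 493

CDXCIII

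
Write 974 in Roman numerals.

Convert 974 to Roman numerals:
  974 contains 1×900 (CM)
  74 contains 1×50 (L)
  24 contains 2×10 (XX)
  4 contains 1×4 (IV)

CMLXXIV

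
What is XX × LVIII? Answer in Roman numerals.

XX = 20
LVIII = 58
20 × 58 = 1160

MCLX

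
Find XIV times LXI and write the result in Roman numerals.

XIV = 14
LXI = 61
14 × 61 = 854

DCCCLIV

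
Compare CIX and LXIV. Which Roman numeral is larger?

CIX = 109
LXIV = 64
109 is larger

CIX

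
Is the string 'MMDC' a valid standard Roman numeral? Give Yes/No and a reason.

'MMDC': Check the rules: uses only the symbols I, V, X, L, C, D, M; no symbol is repeated more than three times in a row; V, L and D each appear at most once; no smaller symbol precedes a larger one (values never increase from left to right). Value: M (1000) + M (1000) + D (500) + C (100) = 2600. So it is a valid standard Roman numeral.

Yes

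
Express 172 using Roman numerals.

Convert 172 to Roman numerals:
  172 contains 1×100 (C)
  72 contains 1×50 (L)
  22 contains 2×10 (XX)
  2 contains 2×1 (II)

CLXXII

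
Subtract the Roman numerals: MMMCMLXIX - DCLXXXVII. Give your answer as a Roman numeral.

MMMCMLXIX = 3969
DCLXXXVII = 687
3969 - 687 = 3282

MMMCCLXXXII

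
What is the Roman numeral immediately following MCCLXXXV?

MCCLXXXV = 1285, so the next integer is 1285 + 1 = 1286

MCCLXXXVI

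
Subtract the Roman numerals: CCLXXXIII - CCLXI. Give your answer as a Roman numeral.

CCLXXXIII = 283
CCLXI = 261
283 - 261 = 22

XXII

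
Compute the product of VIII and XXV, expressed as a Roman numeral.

VIII = 8
XXV = 25
8 × 25 = 200

CC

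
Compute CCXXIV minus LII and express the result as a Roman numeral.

CCXXIV = 224
LII = 52
224 - 52 = 172

CLXXII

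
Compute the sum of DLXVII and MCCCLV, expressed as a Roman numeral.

DLXVII = 567
MCCCLV = 1355
567 + 1355 = 1922

MCMXXII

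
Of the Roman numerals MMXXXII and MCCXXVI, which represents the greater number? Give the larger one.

MMXXXII = 2032
MCCXXVI = 1226
2032 is larger

MMXXXII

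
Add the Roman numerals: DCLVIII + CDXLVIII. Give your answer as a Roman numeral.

DCLVIII = 658
CDXLVIII = 448
658 + 448 = 1106

MCVI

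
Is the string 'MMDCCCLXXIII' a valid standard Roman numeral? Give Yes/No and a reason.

'MMDCCCLXXIII': Check the rules: uses only the symbols I, V, X, L, C, D, M; no symbol is repeated more than three times in a row; V, L and D each appear at most once; no smaller symbol precedes a larger one (values never increase from left to right). Value: M (1000) + M (1000) + D (500) + C (100) + C (100) + C (100) + L (50) + X (10) + X (10) + I (1) + I (1) + I (1) = 2873. So it is a valid standard Roman numeral.

Yes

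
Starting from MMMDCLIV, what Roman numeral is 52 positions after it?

MMMDCLIV = 3654
3654 + 52 = 3706

MMMDCCVI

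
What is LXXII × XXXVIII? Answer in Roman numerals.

LXXII = 72
XXXVIII = 38
72 × 38 = 2736

MMDCCXXXVI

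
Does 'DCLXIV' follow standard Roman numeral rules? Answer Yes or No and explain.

'DCLXIV': Check the rules: uses only the symbols I, V, X, L, C, D, M; no symbol is repeated more than three times in a row; V, L and D each appear at most once; the only place a smaller symbol precedes a larger one is the allowed subtractive pair IV, the symbol right after such a pair (if any) is smaller than the pair's first symbol, and otherwise the values never increase from left to right. Value: D (500) + C (100) + L (50) + X (10) + IV (4) = 664. So it is a valid standard Roman numeral.

Yes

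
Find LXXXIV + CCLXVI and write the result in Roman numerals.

LXXXIV = 84
CCLXVI = 266
84 + 266 = 350

CCCL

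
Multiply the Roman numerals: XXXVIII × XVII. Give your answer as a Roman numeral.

XXXVIII = 38
XVII = 17
38 × 17 = 646

DCXLVI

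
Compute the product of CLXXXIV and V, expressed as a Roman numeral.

CLXXXIV = 184
V = 5
184 × 5 = 920

CMXX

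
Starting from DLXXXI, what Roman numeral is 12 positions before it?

DLXXXI = 581
581 - 12 = 569

DLXIX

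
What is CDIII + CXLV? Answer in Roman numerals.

CDIII = 403
CXLV = 145
403 + 145 = 548

DXLVIII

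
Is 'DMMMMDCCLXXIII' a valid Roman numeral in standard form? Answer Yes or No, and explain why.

'DMMMMDCCLXXIII': More than 3 consecutive M's

No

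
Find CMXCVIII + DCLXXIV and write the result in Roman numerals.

CMXCVIII = 998
DCLXXIV = 674
998 + 674 = 1672

MDCLXXII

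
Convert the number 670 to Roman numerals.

Convert 670 to Roman numerals:
  670 contains 1×500 (D)
  170 contains 1×100 (C)
  70 contains 1×50 (L)
  20 contains 2×10 (XX)

DCLXX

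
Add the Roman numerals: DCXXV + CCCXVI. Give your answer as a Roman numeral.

DCXXV = 625
CCCXVI = 316
625 + 316 = 941

CMXLI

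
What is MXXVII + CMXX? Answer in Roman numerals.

MXXVII = 1027
CMXX = 920
1027 + 920 = 1947

MCMXLVII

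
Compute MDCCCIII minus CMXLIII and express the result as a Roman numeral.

MDCCCIII = 1803
CMXLIII = 943
1803 - 943 = 860

DCCCLX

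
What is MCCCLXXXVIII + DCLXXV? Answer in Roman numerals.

MCCCLXXXVIII = 1388
DCLXXV = 675
1388 + 675 = 2063

MMLXIII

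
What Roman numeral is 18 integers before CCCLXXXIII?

CCCLXXXIII = 383
383 - 18 = 365

CCCLXV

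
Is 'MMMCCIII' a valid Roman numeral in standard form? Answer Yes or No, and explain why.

'MMMCCIII': Check the rules: uses only the symbols I, V, X, L, C, D, M; no symbol is repeated more than three times in a row; V, L and D each appear at most once; no smaller symbol precedes a larger one (values never increase from left to right). Value: M (1000) + M (1000) + M (1000) + C (100) + C (100) + I (1) + I (1) + I (1) = 3203. So it is a valid standard Roman numeral.

Yes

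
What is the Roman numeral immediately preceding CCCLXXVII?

CCCLXXVII = 377; previous is 376

CCCLXXVI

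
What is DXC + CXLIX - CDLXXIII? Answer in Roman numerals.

DXC = 590, CXLIX = 149, CDLXXIII = 473
590 + 149 = 739
739 - 473 = 266

CCLXVI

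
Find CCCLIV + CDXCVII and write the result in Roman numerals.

CCCLIV = 354
CDXCVII = 497
354 + 497 = 851

DCCCLI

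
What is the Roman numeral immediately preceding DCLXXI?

DCLXXI = 671, so the previous integer is 671 - 1 = 670

DCLXX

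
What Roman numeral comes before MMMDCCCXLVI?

MMMDCCCXLVI = 3846, so the previous integer is 3846 - 1 = 3845

MMMDCCCXLV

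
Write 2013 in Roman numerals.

Convert 2013 to Roman numerals:
  2013 contains 2×1000 (MM)
  13 contains 1×10 (X)
  3 contains 3×1 (III)

MMXIII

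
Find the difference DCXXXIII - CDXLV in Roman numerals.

DCXXXIII = 633
CDXLV = 445
633 - 445 = 188

CLXXXVIII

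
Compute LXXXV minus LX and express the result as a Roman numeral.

LXXXV = 85
LX = 60
85 - 60 = 25

XXV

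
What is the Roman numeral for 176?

Convert 176 to Roman numerals:
  176 contains 1×100 (C)
  76 contains 1×50 (L)
  26 contains 2×10 (XX)
  6 contains 1×5 (V)
  1 contains 1×1 (I)

CLXXVI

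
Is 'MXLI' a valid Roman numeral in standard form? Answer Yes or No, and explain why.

'MXLI': Check the rules: uses only the symbols I, V, X, L, C, D, M; no symbol is repeated more than three times in a row; V, L and D each appear at most once; the only place a smaller symbol precedes a larger one is the allowed subtractive pair XL, the symbol right after such a pair (if any) is smaller than the pair's first symbol, and otherwise the values never increase from left to right. Value: M (1000) + XL (40) + I (1) = 1041. So it is a valid standard Roman numeral.

Yes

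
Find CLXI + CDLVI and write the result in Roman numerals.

CLXI = 161
CDLVI = 456
161 + 456 = 617

DCXVII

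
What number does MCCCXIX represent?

MCCCXIX: M=1000, C=100, C=100, C=100, X=10, IX=9
1000 + 100 + 100 + 100 + 10 + 9 = 1319

1319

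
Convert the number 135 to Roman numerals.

Convert 135 to Roman numerals:
  135 contains 1×100 (C)
  35 contains 3×10 (XXX)
  5 contains 1×5 (V)

CXXXV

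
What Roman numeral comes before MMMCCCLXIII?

MMMCCCLXIII = 3363, so the previous integer is 3363 - 1 = 3362

MMMCCCLXII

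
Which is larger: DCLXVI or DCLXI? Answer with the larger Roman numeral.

DCLXVI = 666
DCLXI = 661
666 is larger

DCLXVI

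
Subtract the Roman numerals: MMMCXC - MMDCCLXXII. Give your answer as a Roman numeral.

MMMCXC = 3190
MMDCCLXXII = 2772
3190 - 2772 = 418

CDXVIII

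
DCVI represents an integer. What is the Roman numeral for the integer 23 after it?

DCVI = 606
606 + 23 = 629

DCXXIX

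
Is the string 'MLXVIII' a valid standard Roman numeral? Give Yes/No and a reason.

'MLXVIII': Check the rules: uses only the symbols I, V, X, L, C, D, M; no symbol is repeated more than three times in a row; V, L and D each appear at most once; no smaller symbol precedes a larger one (values never increase from left to right). Value: M (1000) + L (50) + X (10) + V (5) + I (1) + I (1) + I (1) = 1068. So it is a valid standard Roman numeral.

Yes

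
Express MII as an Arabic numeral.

MII: M=1000, I=1, I=1
1000 + 1 + 1 = 1002

1002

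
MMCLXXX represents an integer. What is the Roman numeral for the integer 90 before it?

MMCLXXX = 2180
2180 - 90 = 2090

MMXC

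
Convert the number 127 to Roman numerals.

Convert 127 to Roman numerals:
  127 contains 1×100 (C)
  27 contains 2×10 (XX)
  7 contains 1×5 (V)
  2 contains 2×1 (II)

CXXVII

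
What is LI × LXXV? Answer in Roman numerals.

LI = 51
LXXV = 75
51 × 75 = 3825

MMMDCCCXXV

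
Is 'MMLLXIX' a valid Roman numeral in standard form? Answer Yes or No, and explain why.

'MMLLXIX': L should not appear more than once

No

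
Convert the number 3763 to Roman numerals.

Convert 3763 to Roman numerals:
  3763 contains 3×1000 (MMM)
  763 contains 1×500 (D)
  263 contains 2×100 (CC)
  63 contains 1×50 (L)
  13 contains 1×10 (X)
  3 contains 3×1 (III)

MMMDCCLXIII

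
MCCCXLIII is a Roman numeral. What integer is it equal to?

MCCCXLIII: M=1000, C=100, C=100, C=100, XL=40, I=1, I=1, I=1
1000 + 100 + 100 + 100 + 40 + 1 + 1 + 1 = 1343

1343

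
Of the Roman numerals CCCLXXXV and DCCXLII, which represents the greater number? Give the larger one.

CCCLXXXV = 385
DCCXLII = 742
742 is larger

DCCXLII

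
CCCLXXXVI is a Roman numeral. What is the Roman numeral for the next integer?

CCCLXXXVI = 386, so the next integer is 386 + 1 = 387

CCCLXXXVII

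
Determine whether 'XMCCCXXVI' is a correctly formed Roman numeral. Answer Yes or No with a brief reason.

'XMCCCXXVI': Invalid subtractive combination: XM

No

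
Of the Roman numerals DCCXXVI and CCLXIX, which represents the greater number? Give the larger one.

DCCXXVI = 726
CCLXIX = 269
726 is larger

DCCXXVI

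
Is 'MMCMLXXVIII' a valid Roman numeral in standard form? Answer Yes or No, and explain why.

'MMCMLXXVIII': Check the rules: uses only the symbols I, V, X, L, C, D, M; no symbol is repeated more than three times in a row; V, L and D each appear at most once; the only place a smaller symbol precedes a larger one is the allowed subtractive pair CM, the symbol right after such a pair (if any) is smaller than the pair's first symbol, and otherwise the values never increase from left to right. Value: M (1000) + M (1000) + CM (900) + L (50) + X (10) + X (10) + V (5) + I (1) + I (1) + I (1) = 2978. So it is a valid standard Roman numeral.

Yes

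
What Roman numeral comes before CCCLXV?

CCCLXV = 365; previous is 364

CCCLXIV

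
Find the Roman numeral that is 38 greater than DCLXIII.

DCLXIII = 663
663 + 38 = 701

DCCI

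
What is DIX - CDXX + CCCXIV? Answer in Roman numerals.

DIX = 509, CDXX = 420, CCCXIV = 314
509 - 420 = 89
89 + 314 = 403

CDIII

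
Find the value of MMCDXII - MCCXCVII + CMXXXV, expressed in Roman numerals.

MMCDXII = 2412, MCCXCVII = 1297, CMXXXV = 935
2412 - 1297 = 1115
1115 + 935 = 2050

MML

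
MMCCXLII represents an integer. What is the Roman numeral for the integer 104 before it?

MMCCXLII = 2242
2242 - 104 = 2138

MMCXXXVIII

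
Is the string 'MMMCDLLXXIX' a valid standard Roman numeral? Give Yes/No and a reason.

'MMMCDLLXXIX': L should not appear more than once

No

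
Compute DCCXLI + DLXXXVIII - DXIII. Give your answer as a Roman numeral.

DCCXLI = 741, DLXXXVIII = 588, DXIII = 513
741 + 588 = 1329
1329 - 513 = 816

DCCCXVI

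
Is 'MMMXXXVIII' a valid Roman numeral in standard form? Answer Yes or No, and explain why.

'MMMXXXVIII': Check the rules: uses only the symbols I, V, X, L, C, D, M; no symbol is repeated more than three times in a row; V, L and D each appear at most once; no smaller symbol precedes a larger one (values never increase from left to right). Value: M (1000) + M (1000) + M (1000) + X (10) + X (10) + X (10) + V (5) + I (1) + I (1) + I (1) = 3038. So it is a valid standard Roman numeral.

Yes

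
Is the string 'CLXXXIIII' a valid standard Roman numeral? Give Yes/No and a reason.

'CLXXXIIII': More than 3 consecutive I's

No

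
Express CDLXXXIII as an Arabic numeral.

CDLXXXIII: CD=400, L=50, X=10, X=10, X=10, I=1, I=1, I=1
400 + 50 + 10 + 10 + 10 + 1 + 1 + 1 = 483

483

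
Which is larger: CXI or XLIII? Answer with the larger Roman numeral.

CXI = 111
XLIII = 43
111 is larger

CXI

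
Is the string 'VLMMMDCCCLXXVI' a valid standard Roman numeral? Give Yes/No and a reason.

'VLMMMDCCCLXXVI': V should not appear more than once

No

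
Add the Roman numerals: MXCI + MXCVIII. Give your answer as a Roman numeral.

MXCI = 1091
MXCVIII = 1098
1091 + 1098 = 2189

MMCLXXXIX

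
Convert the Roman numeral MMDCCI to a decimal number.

MMDCCI: M=1000, M=1000, D=500, C=100, C=100, I=1
1000 + 1000 + 500 + 100 + 100 + 1 = 2701

2701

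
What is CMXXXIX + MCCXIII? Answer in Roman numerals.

CMXXXIX = 939
MCCXIII = 1213
939 + 1213 = 2152

MMCLII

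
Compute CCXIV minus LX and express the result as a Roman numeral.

CCXIV = 214
LX = 60
214 - 60 = 154

CLIV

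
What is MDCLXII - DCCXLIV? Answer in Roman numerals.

MDCLXII = 1662
DCCXLIV = 744
1662 - 744 = 918

CMXVIII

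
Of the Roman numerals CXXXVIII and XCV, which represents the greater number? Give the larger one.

CXXXVIII = 138
XCV = 95
138 is larger

CXXXVIII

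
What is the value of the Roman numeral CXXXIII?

CXXXIII: C=100, X=10, X=10, X=10, I=1, I=1, I=1
100 + 10 + 10 + 10 + 1 + 1 + 1 = 133

133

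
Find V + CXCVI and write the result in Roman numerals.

V = 5
CXCVI = 196
5 + 196 = 201

CCI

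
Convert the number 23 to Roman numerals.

Convert 23 to Roman numerals:
  23 contains 2×10 (XX)
  3 contains 3×1 (III)

XXIII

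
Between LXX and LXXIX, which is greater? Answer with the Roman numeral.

LXX = 70
LXXIX = 79
79 is larger

LXXIX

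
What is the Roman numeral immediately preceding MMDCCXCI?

MMDCCXCI = 2791, so the previous integer is 2791 - 1 = 2790

MMDCCXC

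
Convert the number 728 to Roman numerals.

Convert 728 to Roman numerals:
  728 contains 1×500 (D)
  228 contains 2×100 (CC)
  28 contains 2×10 (XX)
  8 contains 1×5 (V)
  3 contains 3×1 (III)

DCCXXVIII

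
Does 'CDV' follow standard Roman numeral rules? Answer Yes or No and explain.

'CDV': Check the rules: uses only the symbols I, V, X, L, C, D, M; no symbol is repeated more than three times in a row; V, L and D each appear at most once; the only place a smaller symbol precedes a larger one is the allowed subtractive pair CD, the symbol right after such a pair (if any) is smaller than the pair's first symbol, and otherwise the values never increase from left to right. Value: CD (400) + V (5) = 405. So it is a valid standard Roman numeral.

Yes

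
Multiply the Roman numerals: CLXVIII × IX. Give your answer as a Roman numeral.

CLXVIII = 168
IX = 9
168 × 9 = 1512

MDXII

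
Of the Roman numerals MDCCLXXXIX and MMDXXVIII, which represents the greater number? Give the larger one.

MDCCLXXXIX = 1789
MMDXXVIII = 2528
2528 is larger

MMDXXVIII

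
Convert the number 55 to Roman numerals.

Convert 55 to Roman numerals:
  55 contains 1×50 (L)
  5 contains 1×5 (V)

LV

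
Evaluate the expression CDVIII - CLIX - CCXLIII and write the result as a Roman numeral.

CDVIII = 408, CLIX = 159, CCXLIII = 243
408 - 159 = 249
249 - 243 = 6

VI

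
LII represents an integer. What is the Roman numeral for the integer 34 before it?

LII = 52
52 - 34 = 18

XVIII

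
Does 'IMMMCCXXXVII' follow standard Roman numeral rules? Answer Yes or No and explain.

'IMMMCCXXXVII': Invalid subtractive combination: IM

No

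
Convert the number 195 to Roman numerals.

Convert 195 to Roman numerals:
  195 contains 1×100 (C)
  95 contains 1×90 (XC)
  5 contains 1×5 (V)

CXCV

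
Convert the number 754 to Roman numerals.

Convert 754 to Roman numerals:
  754 contains 1×500 (D)
  254 contains 2×100 (CC)
  54 contains 1×50 (L)
  4 contains 1×4 (IV)

DCCLIV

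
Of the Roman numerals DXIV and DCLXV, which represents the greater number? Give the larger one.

DXIV = 514
DCLXV = 665
665 is larger

DCLXV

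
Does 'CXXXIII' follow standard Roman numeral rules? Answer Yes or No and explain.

'CXXXIII': Check the rules: uses only the symbols I, V, X, L, C, D, M; no symbol is repeated more than three times in a row; V, L and D each appear at most once; no smaller symbol precedes a larger one (values never increase from left to right). Value: C (100) + X (10) + X (10) + X (10) + I (1) + I (1) + I (1) = 133. So it is a valid standard Roman numeral.

Yes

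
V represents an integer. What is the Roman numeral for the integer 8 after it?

V = 5
5 + 8 = 13

XIII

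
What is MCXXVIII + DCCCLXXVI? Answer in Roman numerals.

MCXXVIII = 1128
DCCCLXXVI = 876
1128 + 876 = 2004

MMIV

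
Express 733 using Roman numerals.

Convert 733 to Roman numerals:
  733 contains 1×500 (D)
  233 contains 2×100 (CC)
  33 contains 3×10 (XXX)
  3 contains 3×1 (III)

DCCXXXIII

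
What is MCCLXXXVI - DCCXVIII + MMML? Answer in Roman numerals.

MCCLXXXVI = 1286, DCCXVIII = 718, MMML = 3050
1286 - 718 = 568
568 + 3050 = 3618

MMMDCXVIII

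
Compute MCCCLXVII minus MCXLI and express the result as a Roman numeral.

MCCCLXVII = 1367
MCXLI = 1141
1367 - 1141 = 226

CCXXVI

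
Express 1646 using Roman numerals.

Convert 1646 to Roman numerals:
  1646 contains 1×1000 (M)
  646 contains 1×500 (D)
  146 contains 1×100 (C)
  46 contains 1×40 (XL)
  6 contains 1×5 (V)
  1 contains 1×1 (I)

MDCXLVI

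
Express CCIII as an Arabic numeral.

CCIII: C=100, C=100, I=1, I=1, I=1
100 + 100 + 1 + 1 + 1 = 203

203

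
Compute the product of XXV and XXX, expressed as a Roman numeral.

XXV = 25
XXX = 30
25 × 30 = 750

DCCL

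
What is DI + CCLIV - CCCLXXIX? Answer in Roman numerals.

DI = 501, CCLIV = 254, CCCLXXIX = 379
501 + 254 = 755
755 - 379 = 376

CCCLXXVI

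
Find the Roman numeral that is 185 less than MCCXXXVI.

MCCXXXVI = 1236
1236 - 185 = 1051

MLI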